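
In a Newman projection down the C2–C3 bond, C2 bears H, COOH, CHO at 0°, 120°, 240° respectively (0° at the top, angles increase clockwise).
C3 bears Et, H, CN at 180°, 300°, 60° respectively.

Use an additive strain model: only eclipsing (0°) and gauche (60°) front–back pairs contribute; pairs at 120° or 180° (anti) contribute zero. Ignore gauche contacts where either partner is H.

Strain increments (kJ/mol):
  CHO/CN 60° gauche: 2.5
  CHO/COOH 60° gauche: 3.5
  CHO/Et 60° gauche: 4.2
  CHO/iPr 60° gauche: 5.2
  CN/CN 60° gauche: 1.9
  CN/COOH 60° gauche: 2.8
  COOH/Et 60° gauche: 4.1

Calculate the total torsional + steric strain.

11.1 kJ/mol

This conformer (staggered): COOH–Et gauche, COOH–CN gauche, CHO–Et gauche; 4.1 + 2.8 + 4.2 = 11.1 kJ/mol.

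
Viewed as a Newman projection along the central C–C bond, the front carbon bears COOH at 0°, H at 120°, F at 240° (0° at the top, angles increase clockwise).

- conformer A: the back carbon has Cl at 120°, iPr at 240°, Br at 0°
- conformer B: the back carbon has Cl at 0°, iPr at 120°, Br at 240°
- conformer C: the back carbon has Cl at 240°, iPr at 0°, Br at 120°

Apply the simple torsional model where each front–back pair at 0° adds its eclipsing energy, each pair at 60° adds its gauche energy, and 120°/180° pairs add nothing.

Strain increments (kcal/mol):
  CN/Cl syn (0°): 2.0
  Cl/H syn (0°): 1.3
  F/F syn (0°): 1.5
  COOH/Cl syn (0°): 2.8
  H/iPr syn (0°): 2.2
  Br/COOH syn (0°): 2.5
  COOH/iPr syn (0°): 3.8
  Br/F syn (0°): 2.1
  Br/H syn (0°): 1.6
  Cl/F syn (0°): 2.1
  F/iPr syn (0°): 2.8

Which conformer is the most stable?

A (eclipsed): COOH(0°)/Br(0°) eclipsed 2.5; H(120°)/Cl(120°) eclipsed 1.3; F(240°)/iPr(240°) eclipsed 2.8 → 6.6 kcal/mol.
B (eclipsed): COOH(0°)/Cl(0°) eclipsed 2.8; H(120°)/iPr(120°) eclipsed 2.2; F(240°)/Br(240°) eclipsed 2.1 → 7.1 kcal/mol.
C (eclipsed): COOH(0°)/iPr(0°) eclipsed 3.8; H(120°)/Br(120°) eclipsed 1.6; F(240°)/Cl(240°) eclipsed 2.1 → 7.5 kcal/mol.
A has the lowest total (6.6 kcal/mol).

A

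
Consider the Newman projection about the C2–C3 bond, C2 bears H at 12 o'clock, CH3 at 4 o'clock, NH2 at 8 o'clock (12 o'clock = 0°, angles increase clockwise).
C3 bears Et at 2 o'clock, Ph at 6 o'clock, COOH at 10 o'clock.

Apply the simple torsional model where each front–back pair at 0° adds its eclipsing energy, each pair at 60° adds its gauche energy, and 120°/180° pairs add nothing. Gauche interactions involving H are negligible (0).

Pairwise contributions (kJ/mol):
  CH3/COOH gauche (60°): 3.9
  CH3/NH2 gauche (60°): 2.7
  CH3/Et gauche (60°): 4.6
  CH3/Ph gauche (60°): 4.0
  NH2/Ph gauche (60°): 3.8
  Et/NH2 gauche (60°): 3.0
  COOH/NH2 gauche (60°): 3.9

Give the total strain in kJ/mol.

16.3 kJ/mol

This conformer (staggered): CH3–Et gauche, CH3–Ph gauche, NH2–Ph gauche, NH2–COOH gauche; 4.6 + 4.0 + 3.8 + 3.9 = 16.3 kJ/mol.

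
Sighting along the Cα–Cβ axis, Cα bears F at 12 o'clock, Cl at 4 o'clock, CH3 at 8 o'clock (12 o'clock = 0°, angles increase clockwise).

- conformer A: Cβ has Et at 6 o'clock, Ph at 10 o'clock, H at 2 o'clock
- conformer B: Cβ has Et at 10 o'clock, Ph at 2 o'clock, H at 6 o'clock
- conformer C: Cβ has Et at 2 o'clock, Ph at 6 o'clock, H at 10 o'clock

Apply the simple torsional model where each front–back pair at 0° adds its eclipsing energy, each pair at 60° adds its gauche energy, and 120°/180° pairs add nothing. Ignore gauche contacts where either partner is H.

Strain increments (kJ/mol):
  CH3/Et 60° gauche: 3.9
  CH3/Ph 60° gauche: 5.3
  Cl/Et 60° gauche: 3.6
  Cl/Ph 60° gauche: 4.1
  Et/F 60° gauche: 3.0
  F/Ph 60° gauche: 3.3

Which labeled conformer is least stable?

A (staggered): F–Ph gauche, Cl–Et gauche, CH3–Et gauche, CH3–Ph gauche; 3.3 + 3.6 + 3.9 + 5.3 = 16.1 kJ/mol.
B (staggered): F–Et gauche, F–Ph gauche, Cl–Ph gauche, CH3–Et gauche; 3.0 + 3.3 + 4.1 + 3.9 = 14.3 kJ/mol.
C (staggered): F–Et gauche, Cl–Et gauche, Cl–Ph gauche, CH3–Ph gauche; 3.0 + 3.6 + 4.1 + 5.3 = 16.0 kJ/mol.
A has the highest total (16.1 kJ/mol).

A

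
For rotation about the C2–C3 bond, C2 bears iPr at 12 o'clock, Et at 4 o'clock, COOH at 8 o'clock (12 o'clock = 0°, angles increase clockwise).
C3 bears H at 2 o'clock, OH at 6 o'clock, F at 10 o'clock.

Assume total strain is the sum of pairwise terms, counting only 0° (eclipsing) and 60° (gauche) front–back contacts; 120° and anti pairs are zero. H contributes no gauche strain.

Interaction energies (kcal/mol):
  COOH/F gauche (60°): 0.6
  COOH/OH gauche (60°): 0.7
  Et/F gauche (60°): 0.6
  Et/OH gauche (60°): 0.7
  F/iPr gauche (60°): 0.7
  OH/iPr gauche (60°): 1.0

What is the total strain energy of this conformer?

This conformer (staggered): iPr–F gauche, Et–OH gauche, COOH–OH gauche, COOH–F gauche; 0.7 + 0.7 + 0.7 + 0.6 = 2.7 kcal/mol.

2.7 kcal/mol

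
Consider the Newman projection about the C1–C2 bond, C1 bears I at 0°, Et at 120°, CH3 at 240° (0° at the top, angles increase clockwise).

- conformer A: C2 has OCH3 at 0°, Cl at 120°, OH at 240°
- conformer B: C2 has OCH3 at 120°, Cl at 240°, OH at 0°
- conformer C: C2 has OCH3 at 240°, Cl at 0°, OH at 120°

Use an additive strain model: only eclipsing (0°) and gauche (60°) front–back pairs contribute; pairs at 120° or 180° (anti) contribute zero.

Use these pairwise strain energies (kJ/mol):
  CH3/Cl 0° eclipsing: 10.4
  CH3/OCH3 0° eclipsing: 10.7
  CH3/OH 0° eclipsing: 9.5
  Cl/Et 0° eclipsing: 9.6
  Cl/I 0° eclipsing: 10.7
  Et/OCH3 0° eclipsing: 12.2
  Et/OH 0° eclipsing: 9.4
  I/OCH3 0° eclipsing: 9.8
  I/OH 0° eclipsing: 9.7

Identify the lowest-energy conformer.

A (eclipsed): I(0°)/OCH3(0°) eclipsed 9.8; Et(120°)/Cl(120°) eclipsed 9.6; CH3(240°)/OH(240°) eclipsed 9.5 → 28.9 kJ/mol.
B (eclipsed): I(0°)/OH(0°) eclipsed 9.7; Et(120°)/OCH3(120°) eclipsed 12.2; CH3(240°)/Cl(240°) eclipsed 10.4 → 32.3 kJ/mol.
C (eclipsed): I(0°)/Cl(0°) eclipsed 10.7; Et(120°)/OH(120°) eclipsed 9.4; CH3(240°)/OCH3(240°) eclipsed 10.7 → 30.8 kJ/mol.
A has the lowest total (28.9 kJ/mol).

A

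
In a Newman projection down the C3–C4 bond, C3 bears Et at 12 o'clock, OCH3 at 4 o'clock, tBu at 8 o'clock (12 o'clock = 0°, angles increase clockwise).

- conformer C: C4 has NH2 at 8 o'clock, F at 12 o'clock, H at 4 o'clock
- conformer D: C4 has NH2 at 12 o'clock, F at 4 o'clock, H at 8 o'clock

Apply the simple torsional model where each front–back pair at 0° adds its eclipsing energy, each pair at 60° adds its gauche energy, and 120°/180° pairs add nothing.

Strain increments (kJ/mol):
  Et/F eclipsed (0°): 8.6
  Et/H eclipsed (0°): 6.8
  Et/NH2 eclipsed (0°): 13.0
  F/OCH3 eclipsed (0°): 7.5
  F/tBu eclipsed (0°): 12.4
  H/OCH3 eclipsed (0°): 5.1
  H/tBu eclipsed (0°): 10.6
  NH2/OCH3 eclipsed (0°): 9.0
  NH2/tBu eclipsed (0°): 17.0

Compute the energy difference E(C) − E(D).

C (eclipsed): Et–F eclipsed, OCH3–H eclipsed, tBu–NH2 eclipsed; 8.6 + 5.1 + 17.0 = 30.7 kJ/mol.
D (eclipsed): Et–NH2 eclipsed, OCH3–F eclipsed, tBu–H eclipsed; 13.0 + 7.5 + 10.6 = 31.1 kJ/mol.
E(C) − E(D) = 30.7 − 31.1 = -0.4 kJ/mol.

-0.4 kJ/mol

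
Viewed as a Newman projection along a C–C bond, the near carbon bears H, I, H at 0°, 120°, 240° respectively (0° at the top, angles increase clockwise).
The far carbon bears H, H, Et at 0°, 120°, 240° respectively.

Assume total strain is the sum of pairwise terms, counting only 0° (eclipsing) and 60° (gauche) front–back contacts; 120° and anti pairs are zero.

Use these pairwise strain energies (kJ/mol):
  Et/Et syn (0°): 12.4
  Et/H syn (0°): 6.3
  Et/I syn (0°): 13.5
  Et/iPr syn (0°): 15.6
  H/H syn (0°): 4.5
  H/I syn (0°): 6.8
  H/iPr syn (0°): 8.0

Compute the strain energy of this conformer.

17.6 kJ/mol

This conformer is eclipsed. H at 0° is eclipsed with H at 0° (4.5); I at 120° is eclipsed with H at 120° (6.8); H at 240° is eclipsed with Et at 240° (6.3). Total 17.6 kJ/mol.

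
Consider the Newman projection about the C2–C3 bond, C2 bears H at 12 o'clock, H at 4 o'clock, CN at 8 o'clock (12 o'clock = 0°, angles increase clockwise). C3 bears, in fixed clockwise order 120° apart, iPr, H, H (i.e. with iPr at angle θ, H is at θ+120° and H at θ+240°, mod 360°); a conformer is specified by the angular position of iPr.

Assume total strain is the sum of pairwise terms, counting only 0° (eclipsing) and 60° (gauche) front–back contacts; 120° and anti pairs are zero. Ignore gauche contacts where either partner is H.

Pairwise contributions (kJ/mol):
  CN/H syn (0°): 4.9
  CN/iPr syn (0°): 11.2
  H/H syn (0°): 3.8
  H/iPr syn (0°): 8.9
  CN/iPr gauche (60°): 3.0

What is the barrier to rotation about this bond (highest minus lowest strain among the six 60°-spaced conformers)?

iPr at 0° (eclipsed): H–iPr eclipsed, H–H eclipsed, CN–H eclipsed; 8.9 + 3.8 + 4.9 = 17.6 kJ/mol.
iPr at 60° (staggered): no non-H gauche contacts → 0.0 kJ/mol.
iPr at 120° (eclipsed): H–H eclipsed, H–iPr eclipsed, CN–H eclipsed; 3.8 + 8.9 + 4.9 = 17.6 kJ/mol.
iPr at 180° (staggered): CN–iPr gauche; 3.0 = 3.0 kJ/mol.
iPr at 240° (eclipsed): H–H eclipsed, H–H eclipsed, CN–iPr eclipsed; 3.8 + 3.8 + 11.2 = 18.8 kJ/mol.
iPr at 300° (staggered): CN–iPr gauche; 3.0 = 3.0 kJ/mol.
Max at 240° (18.8 kJ/mol), min at 60° (0.0 kJ/mol); barrier = 18.8 kJ/mol.

18.8 kJ/mol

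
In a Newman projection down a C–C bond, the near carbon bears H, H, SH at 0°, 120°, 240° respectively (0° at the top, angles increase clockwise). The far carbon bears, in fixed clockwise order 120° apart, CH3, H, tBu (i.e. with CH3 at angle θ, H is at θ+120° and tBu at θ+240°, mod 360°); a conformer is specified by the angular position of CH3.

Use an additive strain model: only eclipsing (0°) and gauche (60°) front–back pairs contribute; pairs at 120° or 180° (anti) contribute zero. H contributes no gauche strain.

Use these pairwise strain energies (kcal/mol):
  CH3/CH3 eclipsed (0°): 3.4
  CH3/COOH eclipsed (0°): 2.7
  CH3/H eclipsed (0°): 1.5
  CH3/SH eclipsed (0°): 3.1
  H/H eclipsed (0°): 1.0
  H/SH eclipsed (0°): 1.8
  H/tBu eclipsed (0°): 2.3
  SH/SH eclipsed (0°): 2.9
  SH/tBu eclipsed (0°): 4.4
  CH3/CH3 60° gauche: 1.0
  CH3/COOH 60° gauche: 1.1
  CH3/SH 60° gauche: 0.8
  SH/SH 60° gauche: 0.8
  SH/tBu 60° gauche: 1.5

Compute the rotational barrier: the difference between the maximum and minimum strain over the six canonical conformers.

CH3 at 0° is eclipsed. H at 0° is eclipsed with CH3 at 0° (1.5); H at 120° is eclipsed with H at 120° (1.0); SH at 240° is eclipsed with tBu at 240° (4.4). Total 6.9 kcal/mol.
CH3 at 60° is staggered. SH at 240° is gauche with tBu at 300° (1.5). Total 1.5 kcal/mol.
CH3 at 120° is eclipsed. H at 0° is eclipsed with tBu at 0° (2.3); H at 120° is eclipsed with CH3 at 120° (1.5); SH at 240° is eclipsed with H at 240° (1.8). Total 5.6 kcal/mol.
CH3 at 180° is staggered. SH at 240° is gauche with CH3 at 180° (0.8). Total 0.8 kcal/mol.
CH3 at 240° is eclipsed. H at 0° is eclipsed with H at 0° (1.0); H at 120° is eclipsed with tBu at 120° (2.3); SH at 240° is eclipsed with CH3 at 240° (3.1). Total 6.4 kcal/mol.
CH3 at 300° is staggered. SH at 240° is gauche with CH3 at 300° (0.8); SH at 240° is gauche with tBu at 180° (1.5). Total 2.3 kcal/mol.
Max at 0° (6.9 kcal/mol), min at 180° (0.8 kcal/mol); barrier = 6.1 kcal/mol.

6.1 kcal/mol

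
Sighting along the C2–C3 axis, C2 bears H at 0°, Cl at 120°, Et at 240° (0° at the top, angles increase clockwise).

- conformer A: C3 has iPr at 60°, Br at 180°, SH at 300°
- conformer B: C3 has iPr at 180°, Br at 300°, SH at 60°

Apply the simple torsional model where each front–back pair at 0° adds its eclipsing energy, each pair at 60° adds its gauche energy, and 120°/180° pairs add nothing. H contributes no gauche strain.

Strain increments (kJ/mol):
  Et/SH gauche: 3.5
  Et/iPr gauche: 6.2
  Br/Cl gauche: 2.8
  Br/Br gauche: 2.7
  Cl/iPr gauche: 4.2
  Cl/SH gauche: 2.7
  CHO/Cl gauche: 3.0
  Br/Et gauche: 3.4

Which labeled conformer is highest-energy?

B

A (staggered): Cl–iPr gauche, Cl–Br gauche, Et–Br gauche, Et–SH gauche; 4.2 + 2.8 + 3.4 + 3.5 = 13.9 kJ/mol.
B (staggered): Cl–iPr gauche, Cl–SH gauche, Et–iPr gauche, Et–Br gauche; 4.2 + 2.7 + 6.2 + 3.4 = 16.5 kJ/mol.
B has the highest total (16.5 kJ/mol).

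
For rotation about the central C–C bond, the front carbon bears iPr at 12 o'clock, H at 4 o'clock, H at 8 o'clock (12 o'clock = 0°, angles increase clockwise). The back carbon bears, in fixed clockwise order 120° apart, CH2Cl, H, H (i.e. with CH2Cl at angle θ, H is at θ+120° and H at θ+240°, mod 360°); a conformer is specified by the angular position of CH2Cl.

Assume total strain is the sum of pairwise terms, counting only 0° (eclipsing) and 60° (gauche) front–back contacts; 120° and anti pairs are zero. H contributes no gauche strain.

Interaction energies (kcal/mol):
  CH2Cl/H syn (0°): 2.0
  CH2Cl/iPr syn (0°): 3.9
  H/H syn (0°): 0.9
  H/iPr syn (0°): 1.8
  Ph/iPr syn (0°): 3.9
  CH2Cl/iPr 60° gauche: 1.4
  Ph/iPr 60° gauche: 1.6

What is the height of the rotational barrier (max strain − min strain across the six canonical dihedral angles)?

5.7 kcal/mol

CH2Cl at 0° (eclipsed): iPr–CH2Cl eclipsed, H–H eclipsed, H–H eclipsed; 3.9 + 0.9 + 0.9 = 5.7 kcal/mol.
CH2Cl at 60° (staggered): iPr–CH2Cl gauche; 1.4 = 1.4 kcal/mol.
CH2Cl at 120° (eclipsed): iPr–H eclipsed, H–CH2Cl eclipsed, H–H eclipsed; 1.8 + 2.0 + 0.9 = 4.7 kcal/mol.
CH2Cl at 180° (staggered): no non-H gauche contacts → 0.0 kcal/mol.
CH2Cl at 240° (eclipsed): iPr–H eclipsed, H–H eclipsed, H–CH2Cl eclipsed; 1.8 + 0.9 + 2.0 = 4.7 kcal/mol.
CH2Cl at 300° (staggered): iPr–CH2Cl gauche; 1.4 = 1.4 kcal/mol.
Max at 0° (5.7 kcal/mol), min at 180° (0.0 kcal/mol); barrier = 5.7 kcal/mol.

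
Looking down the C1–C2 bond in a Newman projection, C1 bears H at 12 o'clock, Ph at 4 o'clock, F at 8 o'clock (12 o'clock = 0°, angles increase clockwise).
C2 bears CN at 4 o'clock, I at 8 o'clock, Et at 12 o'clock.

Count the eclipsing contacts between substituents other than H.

2

Non-H eclipsing pairs: Ph(120°)/CN(120°); F(240°)/I(240°) — 2 interactions.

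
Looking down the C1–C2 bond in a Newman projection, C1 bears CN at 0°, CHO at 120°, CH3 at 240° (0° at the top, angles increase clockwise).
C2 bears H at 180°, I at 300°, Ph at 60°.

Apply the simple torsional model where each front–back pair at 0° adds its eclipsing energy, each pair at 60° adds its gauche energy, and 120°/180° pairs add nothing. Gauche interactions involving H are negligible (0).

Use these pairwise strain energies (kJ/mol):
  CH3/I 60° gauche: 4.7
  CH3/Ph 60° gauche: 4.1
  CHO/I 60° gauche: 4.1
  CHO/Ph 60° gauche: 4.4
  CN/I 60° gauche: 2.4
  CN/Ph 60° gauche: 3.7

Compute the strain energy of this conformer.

This conformer (staggered): CN(0°)/I(300°) gauche 2.4; CN(0°)/Ph(60°) gauche 3.7; CHO(120°)/Ph(60°) gauche 4.4; CH3(240°)/I(300°) gauche 4.7 → 15.2 kJ/mol.

15.2 kJ/mol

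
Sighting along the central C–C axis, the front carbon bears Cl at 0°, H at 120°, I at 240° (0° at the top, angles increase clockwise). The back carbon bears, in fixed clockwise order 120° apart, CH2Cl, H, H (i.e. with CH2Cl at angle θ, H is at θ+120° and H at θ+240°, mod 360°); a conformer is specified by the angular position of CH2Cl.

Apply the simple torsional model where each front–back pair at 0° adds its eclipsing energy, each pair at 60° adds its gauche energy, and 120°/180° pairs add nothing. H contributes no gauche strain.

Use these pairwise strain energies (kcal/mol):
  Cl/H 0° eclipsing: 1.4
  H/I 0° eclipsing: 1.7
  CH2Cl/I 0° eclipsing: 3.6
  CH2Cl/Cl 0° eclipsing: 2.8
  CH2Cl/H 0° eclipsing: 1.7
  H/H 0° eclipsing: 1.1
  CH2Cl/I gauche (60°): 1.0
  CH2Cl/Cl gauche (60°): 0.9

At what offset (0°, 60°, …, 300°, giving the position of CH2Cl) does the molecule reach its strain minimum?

CH2Cl at 0° (eclipsed): Cl(0°)/CH2Cl(0°) eclipsed 2.8; H(120°)/H(120°) eclipsed 1.1; I(240°)/H(240°) eclipsed 1.7 → 5.6 kcal/mol.
CH2Cl at 60° (staggered): Cl(0°)/CH2Cl(60°) gauche 0.9 → 0.9 kcal/mol.
CH2Cl at 120° (eclipsed): Cl(0°)/H(0°) eclipsed 1.4; H(120°)/CH2Cl(120°) eclipsed 1.7; I(240°)/H(240°) eclipsed 1.7 → 4.8 kcal/mol.
CH2Cl at 180° (staggered): I(240°)/CH2Cl(180°) gauche 1.0 → 1.0 kcal/mol.
CH2Cl at 240° (eclipsed): Cl(0°)/H(0°) eclipsed 1.4; H(120°)/H(120°) eclipsed 1.1; I(240°)/CH2Cl(240°) eclipsed 3.6 → 6.1 kcal/mol.
CH2Cl at 300° (staggered): Cl(0°)/CH2Cl(300°) gauche 0.9; I(240°)/CH2Cl(300°) gauche 1.0 → 1.9 kcal/mol.
The minimum (0.9 kcal/mol) occurs with CH2Cl at 60°.

60°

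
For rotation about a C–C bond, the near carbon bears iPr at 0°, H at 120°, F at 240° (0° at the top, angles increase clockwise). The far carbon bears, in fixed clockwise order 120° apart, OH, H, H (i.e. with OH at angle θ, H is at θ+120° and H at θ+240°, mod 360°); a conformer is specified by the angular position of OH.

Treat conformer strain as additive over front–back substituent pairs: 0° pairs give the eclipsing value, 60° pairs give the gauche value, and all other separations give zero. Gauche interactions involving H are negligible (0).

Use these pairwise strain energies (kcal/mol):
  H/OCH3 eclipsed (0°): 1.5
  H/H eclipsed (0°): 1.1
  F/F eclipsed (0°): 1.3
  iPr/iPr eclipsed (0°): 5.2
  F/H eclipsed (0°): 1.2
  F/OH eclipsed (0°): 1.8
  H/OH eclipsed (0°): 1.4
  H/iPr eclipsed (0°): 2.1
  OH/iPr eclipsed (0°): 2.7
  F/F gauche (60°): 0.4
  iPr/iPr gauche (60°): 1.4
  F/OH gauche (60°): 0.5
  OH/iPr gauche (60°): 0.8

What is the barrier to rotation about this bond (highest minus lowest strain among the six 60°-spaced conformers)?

4.5 kcal/mol

OH at 0° is eclipsed. iPr at 0° is eclipsed with OH at 0° (2.7); H at 120° is eclipsed with H at 120° (1.1); F at 240° is eclipsed with H at 240° (1.2). Total 5.0 kcal/mol.
OH at 60° is staggered. iPr at 0° is gauche with OH at 60° (0.8). Total 0.8 kcal/mol.
OH at 120° is eclipsed. iPr at 0° is eclipsed with H at 0° (2.1); H at 120° is eclipsed with OH at 120° (1.4); F at 240° is eclipsed with H at 240° (1.2). Total 4.7 kcal/mol.
OH at 180° is staggered. F at 240° is gauche with OH at 180° (0.5). Total 0.5 kcal/mol.
OH at 240° is eclipsed. iPr at 0° is eclipsed with H at 0° (2.1); H at 120° is eclipsed with H at 120° (1.1); F at 240° is eclipsed with OH at 240° (1.8). Total 5.0 kcal/mol.
OH at 300° is staggered. iPr at 0° is gauche with OH at 300° (0.8); F at 240° is gauche with OH at 300° (0.5). Total 1.3 kcal/mol.
Max at 0° (5.0 kcal/mol), min at 180° (0.5 kcal/mol); barrier = 4.5 kcal/mol.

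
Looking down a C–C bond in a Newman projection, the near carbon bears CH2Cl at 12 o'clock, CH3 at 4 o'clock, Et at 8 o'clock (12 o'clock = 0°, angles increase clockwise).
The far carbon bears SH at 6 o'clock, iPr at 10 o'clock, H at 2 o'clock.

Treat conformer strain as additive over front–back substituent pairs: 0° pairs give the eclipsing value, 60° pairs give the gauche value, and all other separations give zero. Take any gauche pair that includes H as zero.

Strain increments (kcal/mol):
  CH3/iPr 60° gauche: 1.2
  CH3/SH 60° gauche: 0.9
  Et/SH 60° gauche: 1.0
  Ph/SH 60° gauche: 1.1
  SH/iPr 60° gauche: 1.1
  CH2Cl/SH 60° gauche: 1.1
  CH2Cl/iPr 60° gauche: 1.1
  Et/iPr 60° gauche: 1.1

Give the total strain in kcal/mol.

4.1 kcal/mol

This conformer (staggered): CH2Cl(0°)/iPr(300°) gauche 1.1; CH3(120°)/SH(180°) gauche 0.9; Et(240°)/SH(180°) gauche 1.0; Et(240°)/iPr(300°) gauche 1.1 → 4.1 kcal/mol.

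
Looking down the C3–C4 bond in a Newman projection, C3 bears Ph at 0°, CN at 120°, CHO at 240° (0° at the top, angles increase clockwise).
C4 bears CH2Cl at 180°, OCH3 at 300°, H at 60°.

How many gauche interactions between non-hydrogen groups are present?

4

Non-H gauche pairs: Ph(0°)/OCH3(300°); CN(120°)/CH2Cl(180°); CHO(240°)/CH2Cl(180°); CHO(240°)/OCH3(300°) — 4 interactions.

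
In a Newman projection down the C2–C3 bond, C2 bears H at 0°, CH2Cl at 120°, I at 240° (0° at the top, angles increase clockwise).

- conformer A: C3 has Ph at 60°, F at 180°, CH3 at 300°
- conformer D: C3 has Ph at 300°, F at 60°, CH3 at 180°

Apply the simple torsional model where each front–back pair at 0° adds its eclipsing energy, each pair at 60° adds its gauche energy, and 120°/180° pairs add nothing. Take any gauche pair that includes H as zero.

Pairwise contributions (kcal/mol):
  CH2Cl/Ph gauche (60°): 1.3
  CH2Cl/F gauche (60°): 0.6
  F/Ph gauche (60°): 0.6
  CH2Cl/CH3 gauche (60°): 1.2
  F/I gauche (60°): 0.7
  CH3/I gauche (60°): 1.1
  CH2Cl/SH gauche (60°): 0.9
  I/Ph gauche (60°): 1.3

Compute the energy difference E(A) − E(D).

A (staggered): CH2Cl–Ph gauche, CH2Cl–F gauche, I–F gauche, I–CH3 gauche; 1.3 + 0.6 + 0.7 + 1.1 = 3.7 kcal/mol.
D (staggered): CH2Cl–F gauche, CH2Cl–CH3 gauche, I–Ph gauche, I–CH3 gauche; 0.6 + 1.2 + 1.3 + 1.1 = 4.2 kcal/mol.
E(A) − E(D) = 3.7 − 4.2 = -0.5 kcal/mol.

-0.5 kcal/mol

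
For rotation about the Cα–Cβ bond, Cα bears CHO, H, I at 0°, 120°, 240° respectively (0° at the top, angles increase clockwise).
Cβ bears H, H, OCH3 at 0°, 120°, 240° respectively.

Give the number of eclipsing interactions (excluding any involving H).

Non-H eclipsing pairs: I(240°)/OCH3(240°) — 1 interaction.

1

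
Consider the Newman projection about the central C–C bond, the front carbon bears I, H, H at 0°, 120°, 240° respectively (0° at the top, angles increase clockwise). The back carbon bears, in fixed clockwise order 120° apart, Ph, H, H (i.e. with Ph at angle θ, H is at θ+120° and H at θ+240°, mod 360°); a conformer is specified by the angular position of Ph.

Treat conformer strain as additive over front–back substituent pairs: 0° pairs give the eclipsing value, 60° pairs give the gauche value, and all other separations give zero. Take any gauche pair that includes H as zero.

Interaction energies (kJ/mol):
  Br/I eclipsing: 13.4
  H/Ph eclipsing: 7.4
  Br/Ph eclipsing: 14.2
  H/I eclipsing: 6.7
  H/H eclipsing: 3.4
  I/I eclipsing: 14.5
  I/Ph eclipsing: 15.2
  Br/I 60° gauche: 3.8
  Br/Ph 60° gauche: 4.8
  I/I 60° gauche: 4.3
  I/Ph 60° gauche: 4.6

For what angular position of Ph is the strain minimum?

Ph at 0° (eclipsed): I–Ph eclipsed, H–H eclipsed, H–H eclipsed; 15.2 + 3.4 + 3.4 = 22.0 kJ/mol.
Ph at 60° (staggered): I–Ph gauche; 4.6 = 4.6 kJ/mol.
Ph at 120° (eclipsed): I–H eclipsed, H–Ph eclipsed, H–H eclipsed; 6.7 + 7.4 + 3.4 = 17.5 kJ/mol.
Ph at 180° (staggered): no non-H gauche contacts → 0.0 kJ/mol.
Ph at 240° (eclipsed): I–H eclipsed, H–H eclipsed, H–Ph eclipsed; 6.7 + 3.4 + 7.4 = 17.5 kJ/mol.
Ph at 300° (staggered): I–Ph gauche; 4.6 = 4.6 kJ/mol.
The minimum (0.0 kJ/mol) occurs with Ph at 180°.

180°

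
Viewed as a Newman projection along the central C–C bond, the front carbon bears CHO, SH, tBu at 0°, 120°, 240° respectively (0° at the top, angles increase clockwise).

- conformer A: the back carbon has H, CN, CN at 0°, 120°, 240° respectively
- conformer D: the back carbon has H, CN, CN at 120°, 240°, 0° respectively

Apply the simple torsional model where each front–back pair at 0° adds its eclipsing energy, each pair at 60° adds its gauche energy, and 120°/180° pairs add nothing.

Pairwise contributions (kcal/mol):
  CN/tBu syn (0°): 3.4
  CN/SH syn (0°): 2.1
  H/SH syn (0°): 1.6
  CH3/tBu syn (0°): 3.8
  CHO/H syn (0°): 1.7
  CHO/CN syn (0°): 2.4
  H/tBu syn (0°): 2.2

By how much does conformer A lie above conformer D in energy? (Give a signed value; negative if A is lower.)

A (eclipsed): CHO–H eclipsed, SH–CN eclipsed, tBu–CN eclipsed; 1.7 + 2.1 + 3.4 = 7.2 kcal/mol.
D (eclipsed): CHO–CN eclipsed, SH–H eclipsed, tBu–CN eclipsed; 2.4 + 1.6 + 3.4 = 7.4 kcal/mol.
E(A) − E(D) = 7.2 − 7.4 = -0.2 kcal/mol.

-0.2 kcal/mol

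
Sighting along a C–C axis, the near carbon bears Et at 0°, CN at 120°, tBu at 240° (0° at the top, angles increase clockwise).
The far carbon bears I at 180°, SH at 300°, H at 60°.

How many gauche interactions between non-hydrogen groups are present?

Non-H gauche pairs: Et(0°)/SH(300°); CN(120°)/I(180°); tBu(240°)/I(180°); tBu(240°)/SH(300°) — 4 interactions.

4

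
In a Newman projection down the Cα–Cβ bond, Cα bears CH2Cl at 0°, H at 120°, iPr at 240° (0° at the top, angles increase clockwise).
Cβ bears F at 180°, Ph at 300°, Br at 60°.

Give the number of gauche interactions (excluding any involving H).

Non-H gauche pairs: CH2Cl(0°)/Ph(300°); CH2Cl(0°)/Br(60°); iPr(240°)/F(180°); iPr(240°)/Ph(300°) — 4 interactions.

4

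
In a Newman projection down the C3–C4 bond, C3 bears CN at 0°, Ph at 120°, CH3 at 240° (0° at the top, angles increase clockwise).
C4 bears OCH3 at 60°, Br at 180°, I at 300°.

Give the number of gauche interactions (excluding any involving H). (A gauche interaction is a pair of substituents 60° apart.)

Non-H gauche pairs: CN(0°)/OCH3(60°); CN(0°)/I(300°); Ph(120°)/OCH3(60°); Ph(120°)/Br(180°); CH3(240°)/Br(180°); CH3(240°)/I(300°) — 6 interactions.

6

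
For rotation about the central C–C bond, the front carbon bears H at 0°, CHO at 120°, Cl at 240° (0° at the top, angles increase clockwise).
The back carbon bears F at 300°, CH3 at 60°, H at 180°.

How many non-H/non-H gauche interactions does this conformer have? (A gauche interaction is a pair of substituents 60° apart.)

2

Non-H gauche pairs: CHO(120°)/CH3(60°); Cl(240°)/F(300°) — 2 interactions.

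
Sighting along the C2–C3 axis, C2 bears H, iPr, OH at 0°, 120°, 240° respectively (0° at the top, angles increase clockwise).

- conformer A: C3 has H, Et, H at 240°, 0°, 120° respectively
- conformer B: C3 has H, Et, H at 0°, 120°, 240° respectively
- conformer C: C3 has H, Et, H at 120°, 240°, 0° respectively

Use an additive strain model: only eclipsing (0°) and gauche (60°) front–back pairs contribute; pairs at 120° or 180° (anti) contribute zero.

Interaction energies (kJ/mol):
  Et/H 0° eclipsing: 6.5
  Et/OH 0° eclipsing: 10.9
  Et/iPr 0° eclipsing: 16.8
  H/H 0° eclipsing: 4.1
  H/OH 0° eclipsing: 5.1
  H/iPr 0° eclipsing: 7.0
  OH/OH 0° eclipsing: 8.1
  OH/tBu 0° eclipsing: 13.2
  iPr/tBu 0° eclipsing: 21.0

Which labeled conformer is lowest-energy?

A (eclipsed): H(0°)/Et(0°) eclipsed 6.5; iPr(120°)/H(120°) eclipsed 7.0; OH(240°)/H(240°) eclipsed 5.1 → 18.6 kJ/mol.
B (eclipsed): H(0°)/H(0°) eclipsed 4.1; iPr(120°)/Et(120°) eclipsed 16.8; OH(240°)/H(240°) eclipsed 5.1 → 26.0 kJ/mol.
C (eclipsed): H(0°)/H(0°) eclipsed 4.1; iPr(120°)/H(120°) eclipsed 7.0; OH(240°)/Et(240°) eclipsed 10.9 → 22.0 kJ/mol.
A has the lowest total (18.6 kJ/mol).

A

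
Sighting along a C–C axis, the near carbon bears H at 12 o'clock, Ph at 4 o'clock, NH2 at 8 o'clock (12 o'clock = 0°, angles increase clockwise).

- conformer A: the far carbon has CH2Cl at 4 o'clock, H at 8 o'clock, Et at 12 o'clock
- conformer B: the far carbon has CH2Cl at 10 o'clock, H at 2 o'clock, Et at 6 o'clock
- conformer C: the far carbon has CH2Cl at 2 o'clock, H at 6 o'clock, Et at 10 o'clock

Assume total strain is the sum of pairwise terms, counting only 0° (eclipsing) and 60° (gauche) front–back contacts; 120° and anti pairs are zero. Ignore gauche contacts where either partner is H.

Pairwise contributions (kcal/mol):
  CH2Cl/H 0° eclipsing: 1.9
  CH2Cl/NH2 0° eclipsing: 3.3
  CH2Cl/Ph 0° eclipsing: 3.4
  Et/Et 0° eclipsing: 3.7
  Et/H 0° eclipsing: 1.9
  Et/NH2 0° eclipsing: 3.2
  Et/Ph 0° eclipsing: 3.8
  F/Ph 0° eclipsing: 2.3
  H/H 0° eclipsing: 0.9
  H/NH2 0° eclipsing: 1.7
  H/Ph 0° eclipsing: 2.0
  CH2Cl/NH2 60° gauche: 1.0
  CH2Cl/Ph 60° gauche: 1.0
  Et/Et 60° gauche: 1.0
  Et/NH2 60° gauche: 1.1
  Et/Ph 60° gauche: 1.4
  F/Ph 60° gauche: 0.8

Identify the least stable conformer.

A

A is eclipsed. H at 0° is eclipsed with Et at 0° (1.9); Ph at 120° is eclipsed with CH2Cl at 120° (3.4); NH2 at 240° is eclipsed with H at 240° (1.7). Total 7.0 kcal/mol.
B is staggered. Ph at 120° is gauche with Et at 180° (1.4); NH2 at 240° is gauche with CH2Cl at 300° (1.0); NH2 at 240° is gauche with Et at 180° (1.1). Total 3.5 kcal/mol.
C is staggered. Ph at 120° is gauche with CH2Cl at 60° (1.0); NH2 at 240° is gauche with Et at 300° (1.1). Total 2.1 kcal/mol.
A has the highest total (7.0 kcal/mol).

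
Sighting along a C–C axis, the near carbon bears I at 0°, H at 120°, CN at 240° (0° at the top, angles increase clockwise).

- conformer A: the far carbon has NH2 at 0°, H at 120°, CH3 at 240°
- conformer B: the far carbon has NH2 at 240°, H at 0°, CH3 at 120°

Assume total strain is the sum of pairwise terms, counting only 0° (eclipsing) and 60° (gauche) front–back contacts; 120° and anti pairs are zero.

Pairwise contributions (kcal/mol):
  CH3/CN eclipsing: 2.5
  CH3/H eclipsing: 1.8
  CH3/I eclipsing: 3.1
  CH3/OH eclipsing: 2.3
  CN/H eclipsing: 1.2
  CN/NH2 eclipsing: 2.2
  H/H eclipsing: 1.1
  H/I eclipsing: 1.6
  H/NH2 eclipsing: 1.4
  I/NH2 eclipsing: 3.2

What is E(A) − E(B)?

A (eclipsed): I(0°)/NH2(0°) eclipsed 3.2; H(120°)/H(120°) eclipsed 1.1; CN(240°)/CH3(240°) eclipsed 2.5 → 6.8 kcal/mol.
B (eclipsed): I(0°)/H(0°) eclipsed 1.6; H(120°)/CH3(120°) eclipsed 1.8; CN(240°)/NH2(240°) eclipsed 2.2 → 5.6 kcal/mol.
E(A) − E(B) = 6.8 − 5.6 = +1.2 kcal/mol.

+1.2 kcal/mol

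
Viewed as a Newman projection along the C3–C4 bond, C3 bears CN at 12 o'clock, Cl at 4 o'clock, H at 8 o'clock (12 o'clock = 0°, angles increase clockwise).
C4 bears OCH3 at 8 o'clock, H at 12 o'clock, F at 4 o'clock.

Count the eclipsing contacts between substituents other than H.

Non-H eclipsing pairs: Cl(120°)/F(120°) — 1 interaction.

1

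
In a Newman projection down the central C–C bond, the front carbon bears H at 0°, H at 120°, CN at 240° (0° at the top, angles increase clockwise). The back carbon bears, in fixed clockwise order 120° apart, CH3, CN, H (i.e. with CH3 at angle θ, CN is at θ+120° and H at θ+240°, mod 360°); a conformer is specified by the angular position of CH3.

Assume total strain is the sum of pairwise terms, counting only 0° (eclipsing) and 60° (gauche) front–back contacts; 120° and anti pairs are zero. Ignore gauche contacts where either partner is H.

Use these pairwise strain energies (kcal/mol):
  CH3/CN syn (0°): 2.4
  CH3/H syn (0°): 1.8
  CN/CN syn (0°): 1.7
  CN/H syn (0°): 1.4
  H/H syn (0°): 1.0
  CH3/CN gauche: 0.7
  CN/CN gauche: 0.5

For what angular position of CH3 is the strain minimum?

CH3 at 0° (eclipsed): H(0°)/CH3(0°) eclipsed 1.8; H(120°)/CN(120°) eclipsed 1.4; CN(240°)/H(240°) eclipsed 1.4 → 4.6 kcal/mol.
CH3 at 60° (staggered): CN(240°)/CN(180°) gauche 0.5 → 0.5 kcal/mol.
CH3 at 120° (eclipsed): H(0°)/H(0°) eclipsed 1.0; H(120°)/CH3(120°) eclipsed 1.8; CN(240°)/CN(240°) eclipsed 1.7 → 4.5 kcal/mol.
CH3 at 180° (staggered): CN(240°)/CH3(180°) gauche 0.7; CN(240°)/CN(300°) gauche 0.5 → 1.2 kcal/mol.
CH3 at 240° (eclipsed): H(0°)/CN(0°) eclipsed 1.4; H(120°)/H(120°) eclipsed 1.0; CN(240°)/CH3(240°) eclipsed 2.4 → 4.8 kcal/mol.
CH3 at 300° (staggered): CN(240°)/CH3(300°) gauche 0.7 → 0.7 kcal/mol.
The minimum (0.5 kcal/mol) occurs with CH3 at 60°.

60°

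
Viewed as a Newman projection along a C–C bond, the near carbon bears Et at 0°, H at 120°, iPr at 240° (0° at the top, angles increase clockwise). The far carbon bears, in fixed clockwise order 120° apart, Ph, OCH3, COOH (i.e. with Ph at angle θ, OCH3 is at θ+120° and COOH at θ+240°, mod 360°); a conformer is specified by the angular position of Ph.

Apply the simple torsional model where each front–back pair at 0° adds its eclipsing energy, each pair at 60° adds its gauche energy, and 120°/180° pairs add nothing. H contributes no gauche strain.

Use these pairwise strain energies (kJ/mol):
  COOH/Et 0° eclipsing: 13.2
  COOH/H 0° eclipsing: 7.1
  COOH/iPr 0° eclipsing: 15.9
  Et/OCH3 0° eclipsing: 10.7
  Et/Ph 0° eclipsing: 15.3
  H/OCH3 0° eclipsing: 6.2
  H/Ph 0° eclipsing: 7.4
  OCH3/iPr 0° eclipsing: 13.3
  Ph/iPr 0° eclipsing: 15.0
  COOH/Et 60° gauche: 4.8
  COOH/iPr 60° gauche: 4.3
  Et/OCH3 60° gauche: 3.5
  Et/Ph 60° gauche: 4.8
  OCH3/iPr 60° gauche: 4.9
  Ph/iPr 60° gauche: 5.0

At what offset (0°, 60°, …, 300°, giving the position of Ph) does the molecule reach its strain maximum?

0°

Ph at 0° (eclipsed): Et–Ph eclipsed, H–OCH3 eclipsed, iPr–COOH eclipsed; 15.3 + 6.2 + 15.9 = 37.4 kJ/mol.
Ph at 60° (staggered): Et–Ph gauche, Et–COOH gauche, iPr–OCH3 gauche, iPr–COOH gauche; 4.8 + 4.8 + 4.9 + 4.3 = 18.8 kJ/mol.
Ph at 120° (eclipsed): Et–COOH eclipsed, H–Ph eclipsed, iPr–OCH3 eclipsed; 13.2 + 7.4 + 13.3 = 33.9 kJ/mol.
Ph at 180° (staggered): Et–OCH3 gauche, Et–COOH gauche, iPr–Ph gauche, iPr–OCH3 gauche; 3.5 + 4.8 + 5.0 + 4.9 = 18.2 kJ/mol.
Ph at 240° (eclipsed): Et–OCH3 eclipsed, H–COOH eclipsed, iPr–Ph eclipsed; 10.7 + 7.1 + 15.0 = 32.8 kJ/mol.
Ph at 300° (staggered): Et–Ph gauche, Et–OCH3 gauche, iPr–Ph gauche, iPr–COOH gauche; 4.8 + 3.5 + 5.0 + 4.3 = 17.6 kJ/mol.
The maximum (37.4 kJ/mol) occurs with Ph at 0°.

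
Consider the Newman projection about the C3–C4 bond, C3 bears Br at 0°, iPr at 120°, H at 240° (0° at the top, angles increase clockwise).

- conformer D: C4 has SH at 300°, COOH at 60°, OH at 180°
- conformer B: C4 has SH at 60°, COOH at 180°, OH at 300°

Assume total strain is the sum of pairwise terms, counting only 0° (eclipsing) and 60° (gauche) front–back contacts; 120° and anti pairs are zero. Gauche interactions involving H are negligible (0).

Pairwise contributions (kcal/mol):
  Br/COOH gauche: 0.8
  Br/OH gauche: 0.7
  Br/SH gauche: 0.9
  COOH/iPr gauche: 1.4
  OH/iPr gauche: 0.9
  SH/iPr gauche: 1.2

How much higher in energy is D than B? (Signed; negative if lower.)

-0.2 kcal/mol

D (staggered): Br–SH gauche, Br–COOH gauche, iPr–COOH gauche, iPr–OH gauche; 0.9 + 0.8 + 1.4 + 0.9 = 4.0 kcal/mol.
B (staggered): Br–SH gauche, Br–OH gauche, iPr–SH gauche, iPr–COOH gauche; 0.9 + 0.7 + 1.2 + 1.4 = 4.2 kcal/mol.
E(D) − E(B) = 4.0 − 4.2 = -0.2 kcal/mol.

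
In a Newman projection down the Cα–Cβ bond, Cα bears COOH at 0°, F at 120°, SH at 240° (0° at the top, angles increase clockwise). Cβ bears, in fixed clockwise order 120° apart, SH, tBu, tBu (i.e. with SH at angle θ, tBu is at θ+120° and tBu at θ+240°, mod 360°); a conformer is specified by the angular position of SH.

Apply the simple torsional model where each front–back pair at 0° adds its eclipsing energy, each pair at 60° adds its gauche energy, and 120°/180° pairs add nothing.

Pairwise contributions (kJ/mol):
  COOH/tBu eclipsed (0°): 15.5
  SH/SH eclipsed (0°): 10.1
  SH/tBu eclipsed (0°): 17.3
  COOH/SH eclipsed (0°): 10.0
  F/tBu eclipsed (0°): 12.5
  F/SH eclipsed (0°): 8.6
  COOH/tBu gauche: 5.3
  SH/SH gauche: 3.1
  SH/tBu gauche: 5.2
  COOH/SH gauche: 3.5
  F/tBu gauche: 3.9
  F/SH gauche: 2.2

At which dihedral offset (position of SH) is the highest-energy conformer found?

SH at 0° (eclipsed): COOH(0°)/SH(0°) eclipsed 10.0; F(120°)/tBu(120°) eclipsed 12.5; SH(240°)/tBu(240°) eclipsed 17.3 → 39.8 kJ/mol.
SH at 60° (staggered): COOH(0°)/SH(60°) gauche 3.5; COOH(0°)/tBu(300°) gauche 5.3; F(120°)/SH(60°) gauche 2.2; F(120°)/tBu(180°) gauche 3.9; SH(240°)/tBu(180°) gauche 5.2; SH(240°)/tBu(300°) gauche 5.2 → 25.3 kJ/mol.
SH at 120° (eclipsed): COOH(0°)/tBu(0°) eclipsed 15.5; F(120°)/SH(120°) eclipsed 8.6; SH(240°)/tBu(240°) eclipsed 17.3 → 41.4 kJ/mol.
SH at 180° (staggered): COOH(0°)/tBu(300°) gauche 5.3; COOH(0°)/tBu(60°) gauche 5.3; F(120°)/SH(180°) gauche 2.2; F(120°)/tBu(60°) gauche 3.9; SH(240°)/SH(180°) gauche 3.1; SH(240°)/tBu(300°) gauche 5.2 → 25.0 kJ/mol.
SH at 240° (eclipsed): COOH(0°)/tBu(0°) eclipsed 15.5; F(120°)/tBu(120°) eclipsed 12.5; SH(240°)/SH(240°) eclipsed 10.1 → 38.1 kJ/mol.
SH at 300° (staggered): COOH(0°)/SH(300°) gauche 3.5; COOH(0°)/tBu(60°) gauche 5.3; F(120°)/tBu(60°) gauche 3.9; F(120°)/tBu(180°) gauche 3.9; SH(240°)/SH(300°) gauche 3.1; SH(240°)/tBu(180°) gauche 5.2 → 24.9 kJ/mol.
The maximum (41.4 kJ/mol) occurs with SH at 120°.

120°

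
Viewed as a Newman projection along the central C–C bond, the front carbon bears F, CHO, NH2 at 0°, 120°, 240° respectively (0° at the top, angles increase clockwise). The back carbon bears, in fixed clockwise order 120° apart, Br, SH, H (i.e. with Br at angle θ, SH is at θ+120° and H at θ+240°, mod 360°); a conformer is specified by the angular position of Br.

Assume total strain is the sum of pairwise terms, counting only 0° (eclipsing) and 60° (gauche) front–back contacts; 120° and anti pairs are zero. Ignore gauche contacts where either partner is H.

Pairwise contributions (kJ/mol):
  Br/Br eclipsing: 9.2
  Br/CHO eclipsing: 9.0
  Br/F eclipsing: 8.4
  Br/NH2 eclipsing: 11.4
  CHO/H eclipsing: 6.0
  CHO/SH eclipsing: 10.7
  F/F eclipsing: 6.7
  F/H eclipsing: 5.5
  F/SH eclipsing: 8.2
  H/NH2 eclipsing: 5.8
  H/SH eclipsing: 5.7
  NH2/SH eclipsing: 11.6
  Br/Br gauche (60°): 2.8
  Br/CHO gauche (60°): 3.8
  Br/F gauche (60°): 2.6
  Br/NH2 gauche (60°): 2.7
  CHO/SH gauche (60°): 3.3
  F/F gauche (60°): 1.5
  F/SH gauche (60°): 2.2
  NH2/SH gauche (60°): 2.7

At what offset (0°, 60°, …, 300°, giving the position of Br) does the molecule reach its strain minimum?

300°

Br at 0° (eclipsed): F(0°)/Br(0°) eclipsed 8.4; CHO(120°)/SH(120°) eclipsed 10.7; NH2(240°)/H(240°) eclipsed 5.8 → 24.9 kJ/mol.
Br at 60° (staggered): F(0°)/Br(60°) gauche 2.6; CHO(120°)/Br(60°) gauche 3.8; CHO(120°)/SH(180°) gauche 3.3; NH2(240°)/SH(180°) gauche 2.7 → 12.4 kJ/mol.
Br at 120° (eclipsed): F(0°)/H(0°) eclipsed 5.5; CHO(120°)/Br(120°) eclipsed 9.0; NH2(240°)/SH(240°) eclipsed 11.6 → 26.1 kJ/mol.
Br at 180° (staggered): F(0°)/SH(300°) gauche 2.2; CHO(120°)/Br(180°) gauche 3.8; NH2(240°)/Br(180°) gauche 2.7; NH2(240°)/SH(300°) gauche 2.7 → 11.4 kJ/mol.
Br at 240° (eclipsed): F(0°)/SH(0°) eclipsed 8.2; CHO(120°)/H(120°) eclipsed 6.0; NH2(240°)/Br(240°) eclipsed 11.4 → 25.6 kJ/mol.
Br at 300° (staggered): F(0°)/Br(300°) gauche 2.6; F(0°)/SH(60°) gauche 2.2; CHO(120°)/SH(60°) gauche 3.3; NH2(240°)/Br(300°) gauche 2.7 → 10.8 kJ/mol.
The minimum (10.8 kJ/mol) occurs with Br at 300°.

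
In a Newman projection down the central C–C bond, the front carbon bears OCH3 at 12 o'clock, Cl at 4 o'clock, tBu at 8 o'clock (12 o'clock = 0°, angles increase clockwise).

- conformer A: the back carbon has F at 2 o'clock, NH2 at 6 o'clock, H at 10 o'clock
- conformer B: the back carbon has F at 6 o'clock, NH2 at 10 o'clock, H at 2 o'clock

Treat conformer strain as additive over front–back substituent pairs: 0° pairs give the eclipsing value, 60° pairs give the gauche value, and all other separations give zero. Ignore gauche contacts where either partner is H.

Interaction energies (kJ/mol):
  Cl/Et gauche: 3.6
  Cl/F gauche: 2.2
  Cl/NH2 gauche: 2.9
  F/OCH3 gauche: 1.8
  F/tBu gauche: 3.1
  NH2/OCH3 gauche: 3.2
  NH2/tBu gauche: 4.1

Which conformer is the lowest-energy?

A (staggered): OCH3–F gauche, Cl–F gauche, Cl–NH2 gauche, tBu–NH2 gauche; 1.8 + 2.2 + 2.9 + 4.1 = 11.0 kJ/mol.
B (staggered): OCH3–NH2 gauche, Cl–F gauche, tBu–F gauche, tBu–NH2 gauche; 3.2 + 2.2 + 3.1 + 4.1 = 12.6 kJ/mol.
A has the lowest total (11.0 kJ/mol).

A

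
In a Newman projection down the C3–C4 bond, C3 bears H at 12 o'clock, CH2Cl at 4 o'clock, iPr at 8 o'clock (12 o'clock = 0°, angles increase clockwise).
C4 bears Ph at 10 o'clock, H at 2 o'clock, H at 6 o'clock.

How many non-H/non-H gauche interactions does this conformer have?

1

Non-H gauche pairs: iPr(240°)/Ph(300°) — 1 interaction.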